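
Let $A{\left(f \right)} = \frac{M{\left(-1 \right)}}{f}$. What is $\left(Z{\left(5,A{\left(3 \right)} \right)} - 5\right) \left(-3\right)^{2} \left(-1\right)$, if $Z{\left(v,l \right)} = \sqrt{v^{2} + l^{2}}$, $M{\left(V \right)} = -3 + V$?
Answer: $45 - 3 \sqrt{241} \approx -1.5725$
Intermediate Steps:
$A{\left(f \right)} = - \frac{4}{f}$ ($A{\left(f \right)} = \frac{-3 - 1}{f} = - \frac{4}{f}$)
$Z{\left(v,l \right)} = \sqrt{l^{2} + v^{2}}$
$\left(Z{\left(5,A{\left(3 \right)} \right)} - 5\right) \left(-3\right)^{2} \left(-1\right) = \left(\sqrt{\left(- \frac{4}{3}\right)^{2} + 5^{2}} - 5\right) \left(-3\right)^{2} \left(-1\right) = \left(\sqrt{\left(\left(-4\right) \frac{1}{3}\right)^{2} + 25} - 5\right) 9 \left(-1\right) = \left(\sqrt{\left(- \frac{4}{3}\right)^{2} + 25} - 5\right) 9 \left(-1\right) = \left(\sqrt{\frac{16}{9} + 25} - 5\right) 9 \left(-1\right) = \left(\sqrt{\frac{241}{9}} - 5\right) 9 \left(-1\right) = \left(\frac{\sqrt{241}}{3} - 5\right) 9 \left(-1\right) = \left(-5 + \frac{\sqrt{241}}{3}\right) 9 \left(-1\right) = \left(-45 + 3 \sqrt{241}\right) \left(-1\right) = 45 - 3 \sqrt{241}$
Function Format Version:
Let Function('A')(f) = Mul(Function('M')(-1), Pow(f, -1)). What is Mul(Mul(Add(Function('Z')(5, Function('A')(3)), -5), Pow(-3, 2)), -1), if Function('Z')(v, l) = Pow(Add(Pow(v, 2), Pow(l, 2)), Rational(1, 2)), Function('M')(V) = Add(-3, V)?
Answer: Add(45, Mul(-3, Pow(241, Rational(1, 2)))) ≈ -1.5725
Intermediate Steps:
Function('A')(f) = Mul(-4, Pow(f, -1)) (Function('A')(f) = Mul(Add(-3, -1), Pow(f, -1)) = Mul(-4, Pow(f, -1)))
Function('Z')(v, l) = Pow(Add(Pow(l, 2), Pow(v, 2)), Rational(1, 2))
Mul(Mul(Add(Function('Z')(5, Function('A')(3)), -5), Pow(-3, 2)), -1) = Mul(Mul(Add(Pow(Add(Pow(Mul(-4, Pow(3, -1)), 2), Pow(5, 2)), Rational(1, 2)), -5), Pow(-3, 2)), -1) = Mul(Mul(Add(Pow(Add(Pow(Mul(-4, Rational(1, 3)), 2), 25), Rational(1, 2)), -5), 9), -1) = Mul(Mul(Add(Pow(Add(Pow(Rational(-4, 3), 2), 25), Rational(1, 2)), -5), 9), -1) = Mul(Mul(Add(Pow(Add(Rational(16, 9), 25), Rational(1, 2)), -5), 9), -1) = Mul(Mul(Add(Pow(Rational(241, 9), Rational(1, 2)), -5), 9), -1) = Mul(Mul(Add(Mul(Rational(1, 3), Pow(241, Rational(1, 2))), -5), 9), -1) = Mul(Mul(Add(-5, Mul(Rational(1, 3), Pow(241, Rational(1, 2)))), 9), -1) = Mul(Add(-45, Mul(3, Pow(241, Rational(1, 2)))), -1) = Add(45, Mul(-3, Pow(241, Rational(1, 2))))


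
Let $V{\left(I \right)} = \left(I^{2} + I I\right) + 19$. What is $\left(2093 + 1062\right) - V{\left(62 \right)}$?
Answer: $-4552$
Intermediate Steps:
$V{\left(I \right)} = 19 + 2 I^{2}$ ($V{\left(I \right)} = \left(I^{2} + I^{2}\right) + 19 = 2 I^{2} + 19 = 19 + 2 I^{2}$)
$\left(2093 + 1062\right) - V{\left(62 \right)} = \left(2093 + 1062\right) - \left(19 + 2 \cdot 62^{2}\right) = 3155 - \left(19 + 2 \cdot 3844\right) = 3155 - \left(19 + 7688\right) = 3155 - 7707 = -4552$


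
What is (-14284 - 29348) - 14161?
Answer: -57793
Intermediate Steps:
(-14284 - 29348) - 14161 = -43632 - 14161 = -57793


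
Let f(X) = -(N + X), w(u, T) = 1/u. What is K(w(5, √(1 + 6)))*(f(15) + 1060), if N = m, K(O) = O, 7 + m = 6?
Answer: 1046/5 ≈ 209.20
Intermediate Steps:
m = -1 (m = -7 + 6 = -1)
N = -1
f(X) = 1 - X (f(X) = -(-1 + X) = 1 - X)
K(w(5, √(1 + 6)))*(f(15) + 1060) = ((1 - 1*15) + 1060)/5 = ((1 - 15) + 1060)/5 = (-14 + 1060)/5 = (⅕)*1046 = 1046/5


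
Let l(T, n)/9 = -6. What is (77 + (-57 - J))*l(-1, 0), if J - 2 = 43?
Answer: 1350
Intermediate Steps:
J = 45 (J = 2 + 43 = 45)
l(T, n) = -54 (l(T, n) = 9*(-6) = -54)
(77 + (-57 - J))*l(-1, 0) = (77 + (-57 - 1*45))*(-54) = (77 + (-57 - 45))*(-54) = (77 - 102)*(-54) = -25*(-54) = 1350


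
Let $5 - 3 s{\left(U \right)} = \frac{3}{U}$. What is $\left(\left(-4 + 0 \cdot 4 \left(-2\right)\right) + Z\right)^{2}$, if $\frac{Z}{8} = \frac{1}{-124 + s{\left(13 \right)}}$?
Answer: $\frac{94167616}{5697769} \approx 16.527$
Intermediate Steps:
$s{\left(U \right)} = \frac{5}{3} - \frac{1}{U}$ ($s{\left(U \right)} = \frac{5}{3} - \frac{3 \frac{1}{U}}{3} = \frac{5}{3} - \frac{1}{U}$)
$Z = - \frac{156}{2387}$ ($Z = \frac{8}{-124 + \left(\frac{5}{3} - \frac{1}{13}\right)} = \frac{8}{-124 + \frac{62}{39}} = \frac{8}{- \frac{4774}{39}} = 8 \left(- \frac{39}{4774}\right) = - \frac{156}{2387} \approx -0.065354$)
$\left(\left(-4 + 0 \cdot 4 \left(-2\right)\right) + Z\right)^{2} = \left(\left(-4 + 0 \cdot 4 \left(-2\right)\right) - \frac{156}{2387}\right)^{2} = \left(\left(-4 + 0 \left(-8\right)\right) - \frac{156}{2387}\right)^{2} = \left(\left(-4 + 0\right) - \frac{156}{2387}\right)^{2} = \left(-4 - \frac{156}{2387}\right)^{2} = \left(- \frac{9704}{2387}\right)^{2} = \frac{94167616}{5697769}$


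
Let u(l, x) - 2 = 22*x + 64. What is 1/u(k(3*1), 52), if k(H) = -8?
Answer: 1/1210 ≈ 0.00082645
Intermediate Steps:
u(l, x) = 66 + 22*x (u(l, x) = 2 + (22*x + 64) = 2 + (64 + 22*x) = 66 + 22*x)
1/u(k(3*1), 52) = 1/(66 + 22*52) = 1/(66 + 1144) = 1/1210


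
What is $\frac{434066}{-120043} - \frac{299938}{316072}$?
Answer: $- \frac{86600783043}{18971115548} \approx -4.5649$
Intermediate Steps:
$\frac{434066}{-120043} - \frac{299938}{316072} = 434066 \left(- \frac{1}{120043}\right) - \frac{149969}{158036} = - \frac{434066}{120043} - \frac{149969}{158036} = - \frac{86600783043}{18971115548}$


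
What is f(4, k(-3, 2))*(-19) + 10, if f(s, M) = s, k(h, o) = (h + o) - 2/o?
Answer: -66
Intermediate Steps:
k(h, o) = h + o - 2/o
f(4, k(-3, 2))*(-19) + 10 = 4*(-19) + 10 = -76 + 10 = -66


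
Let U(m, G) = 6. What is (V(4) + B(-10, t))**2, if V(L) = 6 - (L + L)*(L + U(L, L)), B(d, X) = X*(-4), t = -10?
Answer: 1156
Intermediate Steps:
B(d, X) = -4*X
V(L) = 6 - 2*L*(6 + L) (V(L) = 6 - (L + L)*(L + 6) = 6 - 2*L*(6 + L))
(V(4) + B(-10, t))**2 = ((6 - 12*4 - 2*4**2) - 4*(-10))**2 = ((6 - 48 - 2*16) + 40)**2 = ((6 - 48 - 32) + 40)**2 = (-74 + 40)**2 = (-34)**2 = 1156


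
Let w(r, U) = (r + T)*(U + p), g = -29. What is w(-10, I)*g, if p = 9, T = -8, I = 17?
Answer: 13572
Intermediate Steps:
w(r, U) = (-8 + r)*(9 + U) (w(r, U) = (r - 8)*(U + 9) = (-8 + r)*(9 + U))
w(-10, I)*g = (-72 - 8*17 + 9*(-10) + 17*(-10))*(-29) = (-72 - 136 - 90 - 170)*(-29) = -468*(-29) = 13572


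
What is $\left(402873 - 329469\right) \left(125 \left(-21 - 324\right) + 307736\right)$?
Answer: $19423505844$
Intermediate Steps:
$\left(402873 - 329469\right) \left(125 \left(-21 - 324\right) + 307736\right) = 73404 \left(125 \left(-345\right) + 307736\right) = 73404 \left(-43125 + 307736\right) = 73404 \cdot 264611 = 19423505844$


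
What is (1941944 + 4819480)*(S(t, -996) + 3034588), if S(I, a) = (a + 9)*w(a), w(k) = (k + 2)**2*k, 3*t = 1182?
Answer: 6567329213481455040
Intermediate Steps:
t = 394 (t = (1/3)*1182 = 394)
w(k) = k*(2 + k)**2 (w(k) = (2 + k)**2*k = k*(2 + k)**2)
S(I, a) = a*(2 + a)**2*(9 + a) (S(I, a) = (a + 9)*(a*(2 + a)**2) = (9 + a)*(a*(2 + a)**2) = a*(2 + a)**2*(9 + a))
(1941944 + 4819480)*(S(t, -996) + 3034588) = (1941944 + 4819480)*(-996*(2 - 996)**2*(9 - 996) + 3034588) = 6761424*(-996*(-994)**2*(-987) + 3034588) = 6761424*(-996*988036*(-987) + 3034588) = 6761424*(971290765872 + 3034588) = 6761424*971293800460 = 6567329213481455040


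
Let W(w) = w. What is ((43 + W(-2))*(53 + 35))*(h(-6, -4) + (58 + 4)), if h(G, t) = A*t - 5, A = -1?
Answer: 220088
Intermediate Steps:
h(G, t) = -5 - t (h(G, t) = -t - 5 = -5 - t)
((43 + W(-2))*(53 + 35))*(h(-6, -4) + (58 + 4)) = ((43 - 2)*(53 + 35))*((-5 - 1*(-4)) + (58 + 4)) = (41*88)*((-5 + 4) + 62) = 3608*(-1 + 62) = 3608*61 = 220088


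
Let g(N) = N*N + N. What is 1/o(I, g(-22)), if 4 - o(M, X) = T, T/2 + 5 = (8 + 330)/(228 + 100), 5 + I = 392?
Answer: 82/979 ≈ 0.083759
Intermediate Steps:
I = 387 (I = -5 + 392 = 387)
T = -651/82 (T = -10 + 2*((8 + 330)/(228 + 100)) = -10 + 2*(338/328) = -10 + 2*(338*(1/328)) = -10 + 2*(169/164) = -10 + 169/82 = -651/82 ≈ -7.9390)
g(N) = N + N² (g(N) = N² + N = N + N²)
o(M, X) = 979/82 (o(M, X) = 4 - 1*(-651/82) = 4 + 651/82 = 979/82)
1/o(I, g(-22)) = 1/(979/82) = 82/979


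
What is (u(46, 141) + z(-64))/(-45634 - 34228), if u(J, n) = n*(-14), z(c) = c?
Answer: 1019/39931 ≈ 0.025519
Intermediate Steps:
u(J, n) = -14*n
(u(46, 141) + z(-64))/(-45634 - 34228) = (-14*141 - 64)/(-45634 - 34228) = (-1974 - 64)/(-79862) = -2038*(-1/79862) = 1019/39931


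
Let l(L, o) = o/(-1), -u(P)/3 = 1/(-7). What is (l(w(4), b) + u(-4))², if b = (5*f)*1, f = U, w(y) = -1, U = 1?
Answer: 1024/49 ≈ 20.898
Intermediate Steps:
f = 1
b = 5 (b = (5*1)*1 = 5*1 = 5)
u(P) = 3/7 (u(P) = -3/(-7) = -3*(-⅐) = 3/7)
l(L, o) = -o (l(L, o) = o*(-1) = -o)
(l(w(4), b) + u(-4))² = (-1*5 + 3/7)² = (-5 + 3/7)² = (-32/7)² = 1024/49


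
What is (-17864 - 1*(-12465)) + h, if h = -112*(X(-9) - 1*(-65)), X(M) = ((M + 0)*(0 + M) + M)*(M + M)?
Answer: 132473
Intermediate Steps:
X(M) = 2*M*(M + M**2) (X(M) = (M*M + M)*(2*M) = (M**2 + M)*(2*M) = (M + M**2)*(2*M) = 2*M*(M + M**2))
h = 137872 (h = -112*(2*(-9)**2*(1 - 9) - 1*(-65)) = -112*(2*81*(-8) + 65) = -112*(-1296 + 65) = -112*(-1231) = 137872)
(-17864 - 1*(-12465)) + h = (-17864 - 1*(-12465)) + 137872 = (-17864 + 12465) + 137872 = -5399 + 137872 = 132473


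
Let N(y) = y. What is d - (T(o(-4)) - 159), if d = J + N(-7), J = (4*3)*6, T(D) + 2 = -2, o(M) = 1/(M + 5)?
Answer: 228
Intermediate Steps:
o(M) = 1/(5 + M)
T(D) = -4 (T(D) = -2 - 2 = -4)
J = 72 (J = 12*6 = 72)
d = 65 (d = 72 - 7 = 65)
d - (T(o(-4)) - 159) = 65 - (-4 - 159) = 65 - 1*(-163) = 65 + 163 = 228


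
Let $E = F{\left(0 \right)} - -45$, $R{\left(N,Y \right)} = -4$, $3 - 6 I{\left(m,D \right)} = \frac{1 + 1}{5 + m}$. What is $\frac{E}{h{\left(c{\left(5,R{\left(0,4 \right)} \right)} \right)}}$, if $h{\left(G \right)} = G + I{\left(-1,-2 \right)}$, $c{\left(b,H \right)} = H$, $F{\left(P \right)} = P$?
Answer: $- \frac{540}{43} \approx -12.558$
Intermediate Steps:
$I{\left(m,D \right)} = \frac{1}{2} - \frac{1}{3 \left(5 + m\right)}$ ($I{\left(m,D \right)} = \frac{1}{2} - \frac{\left(1 + 1\right) \frac{1}{5 + m}}{6} = \frac{1}{2} - \frac{2 \frac{1}{5 + m}}{6} = \frac{1}{2} - \frac{1}{3 \left(5 + m\right)}$)
$h{\left(G \right)} = \frac{5}{12} + G$ ($h{\left(G \right)} = G + \frac{13 + 3 \left(-1\right)}{6 \left(5 - 1\right)} = G + \frac{13 - 3}{6 \cdot 4} = G + \frac{1}{6} \cdot \frac{1}{4} \cdot 10 = G + \frac{5}{12} = \frac{5}{12} + G$)
$E = 45$ ($E = 0 - -45 = 0 + 45 = 45$)
$\frac{E}{h{\left(c{\left(5,R{\left(0,4 \right)} \right)} \right)}} = \frac{45}{\frac{5}{12} - 4} = \frac{45}{- \frac{43}{12}} = 45 \left(- \frac{12}{43}\right) = - \frac{540}{43}$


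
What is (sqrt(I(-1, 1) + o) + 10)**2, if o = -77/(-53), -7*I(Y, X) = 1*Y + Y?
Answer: (3710 + sqrt(239295))**2/137641 ≈ 128.11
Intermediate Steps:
I(Y, X) = -2*Y/7 (I(Y, X) = -(1*Y + Y)/7 = -(Y + Y)/7 = -2*Y/7)
o = 77/53 (o = -77*(-1/53) = 77/53 ≈ 1.4528)
(sqrt(I(-1, 1) + o) + 10)**2 = (sqrt(-2/7*(-1) + 77/53) + 10)**2 = (sqrt(2/7 + 77/53) + 10)**2 = (sqrt(645/371) + 10)**2 = (sqrt(239295)/371 + 10)**2 = (10 + sqrt(239295)/371)**2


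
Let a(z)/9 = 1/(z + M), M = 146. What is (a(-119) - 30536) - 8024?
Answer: -115679/3 ≈ -38560.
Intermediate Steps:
a(z) = 9/(146 + z) (a(z) = 9/(z + 146) = 9/(146 + z))
(a(-119) - 30536) - 8024 = (9/(146 - 119) - 30536) - 8024 = (9/27 - 30536) - 8024 = (9*(1/27) - 30536) - 8024 = (1/3 - 30536) - 8024 = -91607/3 - 8024 = -115679/3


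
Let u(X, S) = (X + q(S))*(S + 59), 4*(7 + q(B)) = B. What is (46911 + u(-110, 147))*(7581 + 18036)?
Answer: 1556463303/2 ≈ 7.7823e+8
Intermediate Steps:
q(B) = -7 + B/4
u(X, S) = (59 + S)*(-7 + X + S/4) (u(X, S) = (X + (-7 + S/4))*(S + 59) = (-7 + X + S/4)*(59 + S) = (59 + S)*(-7 + X + S/4))
(46911 + u(-110, 147))*(7581 + 18036) = (46911 + (-413 + 59*(-110) + (¼)*147² + (31/4)*147 + 147*(-110)))*(7581 + 18036) = (46911 + (-413 - 6490 + (¼)*21609 + 4557/4 - 16170))*25617 = (46911 + (-413 - 6490 + 21609/4 + 4557/4 - 16170))*25617 = (46911 - 33063/2)*25617 = (60759/2)*25617 = 1556463303/2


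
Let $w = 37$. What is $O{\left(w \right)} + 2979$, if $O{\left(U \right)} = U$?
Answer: $3016$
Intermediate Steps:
$O{\left(w \right)} + 2979 = 37 + 2979 = 3016$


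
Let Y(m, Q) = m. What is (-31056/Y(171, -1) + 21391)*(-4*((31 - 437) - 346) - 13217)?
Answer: -4114005805/19 ≈ -2.1653e+8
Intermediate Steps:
(-31056/Y(171, -1) + 21391)*(-4*((31 - 437) - 346) - 13217) = (-31056/171 + 21391)*(-4*((31 - 437) - 346) - 13217) = (-31056*1/171 + 21391)*(-4*(-406 - 346) - 13217) = (-10352/57 + 21391)*(-4*(-752) - 13217) = 1208935*(3008 - 13217)/57 = (1208935/57)*(-10209) = -4114005805/19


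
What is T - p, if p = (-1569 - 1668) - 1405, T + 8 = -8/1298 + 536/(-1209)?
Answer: 3635673694/784641 ≈ 4633.5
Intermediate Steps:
T = -6629828/784641 (T = -8 + (-8/1298 + 536/(-1209)) = -8 + (-8*1/1298 + 536*(-1/1209)) = -8 + (-4/649 - 536/1209) = -8 - 352700/784641 = -6629828/784641 ≈ -8.4495)
p = -4642 (p = -3237 - 1405 = -4642)
T - p = -6629828/784641 - 1*(-4642) = -6629828/784641 + 4642 = 3635673694/784641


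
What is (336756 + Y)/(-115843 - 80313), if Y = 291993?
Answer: -21681/6764 ≈ -3.2054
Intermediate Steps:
(336756 + Y)/(-115843 - 80313) = (336756 + 291993)/(-115843 - 80313) = 628749/(-196156) = 628749*(-1/196156) = -21681/6764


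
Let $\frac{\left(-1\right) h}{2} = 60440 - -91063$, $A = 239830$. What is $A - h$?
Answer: $542836$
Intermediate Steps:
$h = -303006$ ($h = - 2 \left(60440 - -91063\right) = - 2 \left(60440 + 91063\right) = \left(-2\right) 151503 = -303006$)
$A - h = 239830 - -303006 = 239830 + 303006 = 542836$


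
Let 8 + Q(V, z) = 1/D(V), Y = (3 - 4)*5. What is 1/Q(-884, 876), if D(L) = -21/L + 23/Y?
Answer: -20227/166236 ≈ -0.12168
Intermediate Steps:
Y = -5 (Y = -1*5 = -5)
D(L) = -23/5 - 21/L (D(L) = -21/L + 23/(-5) = -21/L + 23*(-⅕) = -21/L - 23/5 = -23/5 - 21/L)
Q(V, z) = -8 + 1/(-23/5 - 21/V)
1/Q(-884, 876) = 1/(21*(40 + 9*(-884))/(-105 - 23*(-884))) = 1/(21*(40 - 7956)/(-105 + 20332)) = 1/(21*(-7916)/20227) = 1/(21*(1/20227)*(-7916)) = 1/(-166236/20227) = -20227/166236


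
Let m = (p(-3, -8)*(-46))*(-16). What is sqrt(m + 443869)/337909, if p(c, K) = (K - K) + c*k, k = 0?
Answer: sqrt(443869)/337909 ≈ 0.0019716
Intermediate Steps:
p(c, K) = 0 (p(c, K) = (K - K) + c*0 = 0 + 0 = 0)
m = 0 (m = (0*(-46))*(-16) = 0*(-16) = 0)
sqrt(m + 443869)/337909 = sqrt(0 + 443869)/337909 = sqrt(443869)*(1/337909) = sqrt(443869)/337909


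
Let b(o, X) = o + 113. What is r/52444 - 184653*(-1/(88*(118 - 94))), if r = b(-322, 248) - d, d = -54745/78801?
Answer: 9084162385871/103906368192 ≈ 87.426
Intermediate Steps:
b(o, X) = 113 + o
d = -54745/78801 (d = -54745*1/78801 = -54745/78801 ≈ -0.69473)
r = -16414664/78801 (r = (113 - 322) - 1*(-54745/78801) = -209 + 54745/78801 = -16414664/78801 ≈ -208.31)
r/52444 - 184653*(-1/(88*(118 - 94))) = -16414664/78801/52444 - 184653*(-1/(88*(118 - 94))) = -16414664/78801*1/52444 - 184653/(24*(-88)) = -586238/147594273 - 184653/(-2112) = -586238/147594273 - 184653*(-1/2112) = -586238/147594273 + 61551/704 = 9084162385871/103906368192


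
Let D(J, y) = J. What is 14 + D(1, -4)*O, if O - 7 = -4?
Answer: 17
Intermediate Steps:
O = 3 (O = 7 - 4 = 3)
14 + D(1, -4)*O = 14 + 1*3 = 14 + 3 = 17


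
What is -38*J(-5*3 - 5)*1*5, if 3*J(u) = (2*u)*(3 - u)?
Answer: 174800/3 ≈ 58267.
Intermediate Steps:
J(u) = 2*u*(3 - u)/3 (J(u) = ((2*u)*(3 - u))/3 = (2*u*(3 - u))/3 = 2*u*(3 - u)/3)
-38*J(-5*3 - 5)*1*5 = -38*(2*(-5*3 - 5)*(3 - (-5*3 - 5))/3)*1*5 = -38*(2*(-15 - 5)*(3 - (-15 - 5))/3)*1*5 = -38*((2/3)*(-20)*(3 - 1*(-20)))*1*5 = -38*((2/3)*(-20)*(3 + 20))*1*5 = -38*((2/3)*(-20)*23)*1*5 = -38*(-920/3*1)*5 = -(-34960)*5/3 = -38*(-4600/3) = 174800/3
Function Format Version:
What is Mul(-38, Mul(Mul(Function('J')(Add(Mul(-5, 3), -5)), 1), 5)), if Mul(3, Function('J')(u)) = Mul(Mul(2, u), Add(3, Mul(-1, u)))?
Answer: Rational(174800, 3) ≈ 58267.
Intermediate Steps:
Function('J')(u) = Mul(Rational(2, 3), u, Add(3, Mul(-1, u))) (Function('J')(u) = Mul(Rational(1, 3), Mul(Mul(2, u), Add(3, Mul(-1, u)))) = Mul(Rational(1, 3), Mul(2, u, Add(3, Mul(-1, u)))) = Mul(Rational(2, 3), u, Add(3, Mul(-1, u))))
Mul(-38, Mul(Mul(Function('J')(Add(Mul(-5, 3), -5)), 1), 5)) = Mul(-38, Mul(Mul(Mul(Rational(2, 3), Add(Mul(-5, 3), -5), Add(3, Mul(-1, Add(Mul(-5, 3), -5)))), 1), 5)) = Mul(-38, Mul(Mul(Mul(Rational(2, 3), Add(-15, -5), Add(3, Mul(-1, Add(-15, -5)))), 1), 5)) = Mul(-38, Mul(Mul(Mul(Rational(2, 3), -20, Add(3, Mul(-1, -20))), 1), 5)) = Mul(-38, Mul(Mul(Mul(Rational(2, 3), -20, Add(3, 20)), 1), 5)) = Mul(-38, Mul(Mul(Mul(Rational(2, 3), -20, 23), 1), 5)) = Mul(-38, Mul(Mul(Rational(-920, 3), 1), 5)) = Mul(-38, Mul(Rational(-920, 3), 5)) = Mul(-38, Rational(-4600, 3)) = Rational(174800, 3)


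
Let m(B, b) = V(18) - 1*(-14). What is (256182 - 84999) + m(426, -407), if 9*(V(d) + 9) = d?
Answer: 171190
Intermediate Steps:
V(d) = -9 + d/9
m(B, b) = 7 (m(B, b) = (-9 + (⅑)*18) - 1*(-14) = (-9 + 2) + 14 = -7 + 14 = 7)
(256182 - 84999) + m(426, -407) = (256182 - 84999) + 7 = 171183 + 7 = 171190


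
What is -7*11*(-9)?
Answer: 693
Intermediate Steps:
-7*11*(-9) = -77*(-9) = 693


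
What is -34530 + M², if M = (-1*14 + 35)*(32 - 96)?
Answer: 1771806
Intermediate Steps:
M = -1344 (M = (-14 + 35)*(-64) = 21*(-64) = -1344)
-34530 + M² = -34530 + (-1344)² = -34530 + 1806336 = 1771806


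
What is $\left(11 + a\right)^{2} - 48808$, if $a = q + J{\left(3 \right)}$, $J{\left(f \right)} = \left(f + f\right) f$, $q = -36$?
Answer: $-48759$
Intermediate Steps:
$J{\left(f \right)} = 2 f^{2}$ ($J{\left(f \right)} = 2 f f = 2 f^{2}$)
$a = -18$ ($a = -36 + 2 \cdot 3^{2} = -36 + 2 \cdot 9 = -36 + 18 = -18$)
$\left(11 + a\right)^{2} - 48808 = \left(11 - 18\right)^{2} - 48808 = \left(-7\right)^{2} - 48808 = 49 - 48808 = -48759$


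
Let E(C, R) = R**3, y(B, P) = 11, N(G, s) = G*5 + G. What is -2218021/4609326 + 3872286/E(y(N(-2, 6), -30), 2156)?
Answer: -504789585641125/1049859103095264 ≈ -0.48082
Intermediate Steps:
N(G, s) = 6*G (N(G, s) = 5*G + G = 6*G)
-2218021/4609326 + 3872286/E(y(N(-2, 6), -30), 2156) = -2218021/4609326 + 3872286/(2156**3) = -2218021*1/4609326 + 3872286/10021812416 = -2218021/4609326 + 3872286*(1/10021812416) = -2218021/4609326 + 176013/455536928 = -504789585641125/1049859103095264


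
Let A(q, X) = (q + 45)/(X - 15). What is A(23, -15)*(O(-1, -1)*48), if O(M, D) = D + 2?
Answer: -544/5 ≈ -108.80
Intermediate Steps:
O(M, D) = 2 + D
A(q, X) = (45 + q)/(-15 + X)
A(23, -15)*(O(-1, -1)*48) = ((45 + 23)/(-15 - 15))*((2 - 1)*48) = (68/(-30))*(1*48) = -1/30*68*48 = -34/15*48 = -544/5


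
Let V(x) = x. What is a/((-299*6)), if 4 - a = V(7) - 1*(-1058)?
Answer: 1061/1794 ≈ 0.59142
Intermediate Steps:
a = -1061 (a = 4 - (7 - 1*(-1058)) = 4 - (7 + 1058) = 4 - 1*1065 = 4 - 1065 = -1061)
a/((-299*6)) = -1061/((-299*6)) = -1061/(-1794) = -1061*(-1/1794) = 1061/1794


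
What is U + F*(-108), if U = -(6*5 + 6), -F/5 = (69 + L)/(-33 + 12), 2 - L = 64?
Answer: -216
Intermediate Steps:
L = -62 (L = 2 - 1*64 = 2 - 64 = -62)
F = 5/3 (F = -5*(69 - 62)/(-33 + 12) = -35/(-21) = -35*(-1)/21 = -5*(-⅓) = 5/3 ≈ 1.6667)
U = -36 (U = -(30 + 6) = -1*36 = -36)
U + F*(-108) = -36 + (5/3)*(-108) = -36 - 180 = -216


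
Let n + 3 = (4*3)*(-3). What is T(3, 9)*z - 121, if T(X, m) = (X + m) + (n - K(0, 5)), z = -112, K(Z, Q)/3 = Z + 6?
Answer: 4919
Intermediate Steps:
K(Z, Q) = 18 + 3*Z (K(Z, Q) = 3*(Z + 6) = 3*(6 + Z) = 18 + 3*Z)
n = -39 (n = -3 + (4*3)*(-3) = -3 + 12*(-3) = -3 - 36 = -39)
T(X, m) = -57 + X + m (T(X, m) = (X + m) + (-39 - (18 + 3*0)) = (X + m) + (-39 - (18 + 0)) = (X + m) + (-39 - 1*18) = (X + m) + (-39 - 18) = (X + m) - 57 = -57 + X + m)
T(3, 9)*z - 121 = (-57 + 3 + 9)*(-112) - 121 = -45*(-112) - 121 = 5040 - 121 = 4919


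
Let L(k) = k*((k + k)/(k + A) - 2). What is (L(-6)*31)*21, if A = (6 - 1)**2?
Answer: 195300/19 ≈ 10279.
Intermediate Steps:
A = 25 (A = 5**2 = 25)
L(k) = k*(-2 + 2*k/(25 + k)) (L(k) = k*((k + k)/(k + 25) - 2) = k*((2*k)/(25 + k) - 2) = k*(2*k/(25 + k) - 2) = k*(-2 + 2*k/(25 + k)))
(L(-6)*31)*21 = (-50*(-6)/(25 - 6)*31)*21 = (-50*(-6)/19*31)*21 = (-50*(-6)*1/19*31)*21 = ((300/19)*31)*21 = (9300/19)*21 = 195300/19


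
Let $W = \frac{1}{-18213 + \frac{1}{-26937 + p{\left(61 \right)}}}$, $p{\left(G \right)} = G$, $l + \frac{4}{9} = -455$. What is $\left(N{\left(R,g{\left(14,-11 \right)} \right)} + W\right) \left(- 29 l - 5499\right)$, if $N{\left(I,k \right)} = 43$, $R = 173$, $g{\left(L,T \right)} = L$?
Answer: $\frac{1460320955810380}{4405433301} \approx 3.3148 \cdot 10^{5}$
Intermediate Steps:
$l = - \frac{4099}{9}$ ($l = - \frac{4}{9} - 455 = - \frac{4099}{9} \approx -455.44$)
$W = - \frac{26876}{489492589}$ ($W = \frac{1}{-18213 + \frac{1}{-26937 + 61}} = \frac{1}{-18213 + \frac{1}{-26876}} = \frac{1}{-18213 - \frac{1}{26876}} = \frac{1}{- \frac{489492589}{26876}} = - \frac{26876}{489492589} \approx -5.4906 \cdot 10^{-5}$)
$\left(N{\left(R,g{\left(14,-11 \right)} \right)} + W\right) \left(- 29 l - 5499\right) = \left(43 - \frac{26876}{489492589}\right) \left(\left(-29\right) \left(- \frac{4099}{9}\right) - 5499\right) = \frac{21048154451 \left(\frac{118871}{9} - 5499\right)}{489492589} = \frac{21048154451}{489492589} \cdot \frac{69380}{9} = \frac{1460320955810380}{4405433301}$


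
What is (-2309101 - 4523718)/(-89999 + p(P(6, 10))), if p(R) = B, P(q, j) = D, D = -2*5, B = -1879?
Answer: 6832819/91878 ≈ 74.368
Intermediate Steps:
D = -10
P(q, j) = -10
p(R) = -1879
(-2309101 - 4523718)/(-89999 + p(P(6, 10))) = (-2309101 - 4523718)/(-89999 - 1879) = -6832819/(-91878) = -6832819*(-1/91878) = 6832819/91878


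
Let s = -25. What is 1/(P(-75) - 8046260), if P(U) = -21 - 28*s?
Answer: -1/8045581 ≈ -1.2429e-7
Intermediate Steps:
P(U) = 679 (P(U) = -21 - 28*(-25) = -21 + 700 = 679)
1/(P(-75) - 8046260) = 1/(679 - 8046260) = 1/(-8045581) = -1/8045581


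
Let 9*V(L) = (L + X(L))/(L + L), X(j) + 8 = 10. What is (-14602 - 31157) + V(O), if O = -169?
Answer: -139198711/3042 ≈ -45759.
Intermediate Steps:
X(j) = 2 (X(j) = -8 + 10 = 2)
V(L) = (2 + L)/(18*L) (V(L) = ((L + 2)/(L + L))/9 = ((2 + L)/((2*L)))/9 = ((2 + L)*(1/(2*L)))/9 = ((2 + L)/(2*L))/9 = (2 + L)/(18*L))
(-14602 - 31157) + V(O) = (-14602 - 31157) + (1/18)*(2 - 169)/(-169) = -45759 + (1/18)*(-1/169)*(-167) = -45759 + 167/3042 = -139198711/3042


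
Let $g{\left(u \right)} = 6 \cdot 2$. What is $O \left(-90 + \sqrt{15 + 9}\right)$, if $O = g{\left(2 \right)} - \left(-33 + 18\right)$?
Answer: $-2430 + 54 \sqrt{6} \approx -2297.7$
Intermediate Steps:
$g{\left(u \right)} = 12$
$O = 27$ ($O = 12 - \left(-33 + 18\right) = 12 - -15 = 12 + 15 = 27$)
$O \left(-90 + \sqrt{15 + 9}\right) = 27 \left(-90 + \sqrt{15 + 9}\right) = 27 \left(-90 + \sqrt{24}\right) = 27 \left(-90 + 2 \sqrt{6}\right) = -2430 + 54 \sqrt{6}$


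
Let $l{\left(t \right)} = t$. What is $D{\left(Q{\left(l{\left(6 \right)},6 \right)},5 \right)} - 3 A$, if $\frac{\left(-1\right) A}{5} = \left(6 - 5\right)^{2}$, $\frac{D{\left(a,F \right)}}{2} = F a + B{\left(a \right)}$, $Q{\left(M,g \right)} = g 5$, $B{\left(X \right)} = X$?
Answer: $375$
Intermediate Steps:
$Q{\left(M,g \right)} = 5 g$
$D{\left(a,F \right)} = 2 a + 2 F a$ ($D{\left(a,F \right)} = 2 \left(F a + a\right) = 2 \left(a + F a\right) = 2 a + 2 F a$)
$A = -5$ ($A = - 5 \left(6 - 5\right)^{2} = - 5 \cdot 1^{2} = \left(-5\right) 1 = -5$)
$D{\left(Q{\left(l{\left(6 \right)},6 \right)},5 \right)} - 3 A = 2 \cdot 5 \cdot 6 \left(1 + 5\right) - -15 = 2 \cdot 30 \cdot 6 + 15 = 360 + 15 = 375$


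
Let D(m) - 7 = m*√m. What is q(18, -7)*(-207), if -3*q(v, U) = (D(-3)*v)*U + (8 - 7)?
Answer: -60789 + 26082*I*√3 ≈ -60789.0 + 45175.0*I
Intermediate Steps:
D(m) = 7 + m^(3/2) (D(m) = 7 + m*√m = 7 + m^(3/2))
q(v, U) = -⅓ - U*v*(7 - 3*I*√3)/3 (q(v, U) = -(((7 + (-3)^(3/2))*v)*U + (8 - 7))/3 = -(((7 - 3*I*√3)*v)*U + 1)/3 = -((v*(7 - 3*I*√3))*U + 1)/3 = -(U*v*(7 - 3*I*√3) + 1)/3 = -(1 + U*v*(7 - 3*I*√3))/3 = -⅓ - U*v*(7 - 3*I*√3)/3)
q(18, -7)*(-207) = (-⅓ - ⅓*(-7)*18*(7 - 3*I*√3))*(-207) = (-⅓ + (294 - 126*I*√3))*(-207) = (881/3 - 126*I*√3)*(-207) = -60789 + 26082*I*√3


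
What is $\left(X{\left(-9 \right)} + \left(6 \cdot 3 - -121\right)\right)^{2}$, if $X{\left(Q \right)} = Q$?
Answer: $16900$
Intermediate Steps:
$\left(X{\left(-9 \right)} + \left(6 \cdot 3 - -121\right)\right)^{2} = \left(-9 + \left(6 \cdot 3 - -121\right)\right)^{2} = \left(-9 + \left(18 + 121\right)\right)^{2} = \left(-9 + 139\right)^{2} = 130^{2} = 16900$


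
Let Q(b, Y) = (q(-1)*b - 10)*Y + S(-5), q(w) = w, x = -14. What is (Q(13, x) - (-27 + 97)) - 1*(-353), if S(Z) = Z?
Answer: 600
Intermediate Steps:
Q(b, Y) = -5 + Y*(-10 - b) (Q(b, Y) = (-b - 10)*Y - 5 = (-10 - b)*Y - 5 = Y*(-10 - b) - 5 = -5 + Y*(-10 - b))
(Q(13, x) - (-27 + 97)) - 1*(-353) = ((-5 - 10*(-14) - 1*(-14)*13) - (-27 + 97)) - 1*(-353) = ((-5 + 140 + 182) - 1*70) + 353 = (317 - 70) + 353 = 247 + 353 = 600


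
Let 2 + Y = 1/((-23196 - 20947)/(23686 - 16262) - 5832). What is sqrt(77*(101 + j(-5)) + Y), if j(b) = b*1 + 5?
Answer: sqrt(14604828431296712511)/43340911 ≈ 88.176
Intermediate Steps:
j(b) = 5 + b (j(b) = b + 5 = 5 + b)
Y = -86689246/43340911 (Y = -2 + 1/((-23196 - 20947)/(23686 - 16262) - 5832) = -2 + 1/(-44143/7424 - 5832) = -2 + 1/(-43340911/7424) = -2 - 7424/43340911 = -86689246/43340911 ≈ -2.0002)
sqrt(77*(101 + j(-5)) + Y) = sqrt(77*(101 + (5 - 5)) - 86689246/43340911) = sqrt(77*(101 + 0) - 86689246/43340911) = sqrt(77*101 - 86689246/43340911) = sqrt(7777 - 86689246/43340911) = sqrt(336975575601/43340911) = sqrt(14604828431296712511)/43340911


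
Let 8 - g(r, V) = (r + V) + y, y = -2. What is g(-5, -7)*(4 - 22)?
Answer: -396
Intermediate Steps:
g(r, V) = 10 - V - r (g(r, V) = 8 - ((r + V) - 2) = 8 - ((V + r) - 2) = 8 - (-2 + V + r) = 8 + (2 - V - r) = 10 - V - r)
g(-5, -7)*(4 - 22) = (10 - 1*(-7) - 1*(-5))*(4 - 22) = (10 + 7 + 5)*(-18) = 22*(-18) = -396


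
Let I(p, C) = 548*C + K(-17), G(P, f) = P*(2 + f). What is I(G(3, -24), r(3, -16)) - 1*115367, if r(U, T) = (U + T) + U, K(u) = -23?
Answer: -120870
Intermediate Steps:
r(U, T) = T + 2*U (r(U, T) = (T + U) + U = T + 2*U)
I(p, C) = -23 + 548*C (I(p, C) = 548*C - 23 = -23 + 548*C)
I(G(3, -24), r(3, -16)) - 1*115367 = (-23 + 548*(-16 + 2*3)) - 1*115367 = (-23 + 548*(-16 + 6)) - 115367 = (-23 + 548*(-10)) - 115367 = (-23 - 5480) - 115367 = -5503 - 115367 = -120870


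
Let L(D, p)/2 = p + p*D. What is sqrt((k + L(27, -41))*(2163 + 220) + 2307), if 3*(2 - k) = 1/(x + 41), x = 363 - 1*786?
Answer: I*sqrt(7176343321302)/1146 ≈ 2337.6*I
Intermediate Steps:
x = -423 (x = 363 - 786 = -423)
L(D, p) = 2*p + 2*D*p (L(D, p) = 2*(p + p*D) = 2*(p + D*p) = 2*p + 2*D*p)
k = 2293/1146 (k = 2 - 1/(3*(-423 + 41)) = 2 - 1/3/(-382) = 2 - 1/3*(-1/382) = 2 + 1/1146 = 2293/1146 ≈ 2.0009)
sqrt((k + L(27, -41))*(2163 + 220) + 2307) = sqrt((2293/1146 + 2*(-41)*(1 + 27))*(2163 + 220) + 2307) = sqrt((2293/1146 + 2*(-41)*28)*2383 + 2307) = sqrt((2293/1146 - 2296)*2383 + 2307) = sqrt(-2628923/1146*2383 + 2307) = sqrt(-6264723509/1146 + 2307) = sqrt(-6262079687/1146) = I*sqrt(7176343321302)/1146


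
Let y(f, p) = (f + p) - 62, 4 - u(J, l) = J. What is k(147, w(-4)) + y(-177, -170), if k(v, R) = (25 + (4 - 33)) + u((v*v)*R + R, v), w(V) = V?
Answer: 86031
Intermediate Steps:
u(J, l) = 4 - J
y(f, p) = -62 + f + p
k(v, R) = -R - R*v² (k(v, R) = (25 + (4 - 33)) + (4 - ((v*v)*R + R)) = (25 - 29) + (4 - (v²*R + R)) = -4 + (4 - (R*v² + R)) = -4 + (4 - (R + R*v²)) = -4 + (4 + (-R - R*v²)) = -4 + (4 - R - R*v²) = -R - R*v²)
k(147, w(-4)) + y(-177, -170) = -1*(-4)*(1 + 147²) + (-62 - 177 - 170) = -1*(-4)*(1 + 21609) - 409 = -1*(-4)*21610 - 409 = 86440 - 409 = 86031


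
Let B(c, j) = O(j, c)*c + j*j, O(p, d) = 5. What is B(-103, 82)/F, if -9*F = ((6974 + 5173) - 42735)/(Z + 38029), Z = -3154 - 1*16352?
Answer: 345027921/10196 ≈ 33840.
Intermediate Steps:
Z = -19506 (Z = -3154 - 16352 = -19506)
F = 10196/55569 (F = -((6974 + 5173) - 42735)/(9*(-19506 + 38029)) = -(12147 - 42735)/(9*18523) = -(-10196)/(3*18523) = -1/9*(-30588/18523) = 10196/55569 ≈ 0.18348)
B(c, j) = j**2 + 5*c (B(c, j) = 5*c + j*j = 5*c + j**2 = j**2 + 5*c)
B(-103, 82)/F = (82**2 + 5*(-103))/(10196/55569) = (6724 - 515)*(55569/10196) = 6209*(55569/10196) = 345027921/10196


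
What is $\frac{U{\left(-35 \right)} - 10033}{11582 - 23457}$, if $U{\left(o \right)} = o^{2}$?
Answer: $\frac{8808}{11875} \approx 0.74173$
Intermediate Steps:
$\frac{U{\left(-35 \right)} - 10033}{11582 - 23457} = \frac{\left(-35\right)^{2} - 10033}{11582 - 23457} = \frac{1225 - 10033}{-11875} = \left(-8808\right) \left(- \frac{1}{11875}\right) = \frac{8808}{11875}$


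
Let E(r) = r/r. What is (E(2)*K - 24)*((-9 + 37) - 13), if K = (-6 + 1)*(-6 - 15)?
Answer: 1215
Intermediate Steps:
E(r) = 1
K = 105 (K = -5*(-21) = 105)
(E(2)*K - 24)*((-9 + 37) - 13) = (1*105 - 24)*((-9 + 37) - 13) = (105 - 24)*(28 - 13) = 81*15 = 1215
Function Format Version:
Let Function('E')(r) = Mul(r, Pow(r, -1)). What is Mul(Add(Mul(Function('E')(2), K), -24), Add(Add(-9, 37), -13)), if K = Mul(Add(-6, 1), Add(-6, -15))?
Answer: 1215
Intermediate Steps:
Function('E')(r) = 1
K = 105 (K = Mul(-5, -21) = 105)
Mul(Add(Mul(Function('E')(2), K), -24), Add(Add(-9, 37), -13)) = Mul(Add(Mul(1, 105), -24), Add(Add(-9, 37), -13)) = Mul(Add(105, -24), Add(28, -13)) = Mul(81, 15) = 1215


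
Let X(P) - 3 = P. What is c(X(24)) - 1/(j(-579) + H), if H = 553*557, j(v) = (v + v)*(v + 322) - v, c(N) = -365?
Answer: -221265191/606206 ≈ -365.00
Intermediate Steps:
X(P) = 3 + P
j(v) = -v + 2*v*(322 + v) (j(v) = (2*v)*(322 + v) - v = 2*v*(322 + v) - v = -v + 2*v*(322 + v))
H = 308021
c(X(24)) - 1/(j(-579) + H) = -365 - 1/(-579*(643 + 2*(-579)) + 308021) = -365 - 1/(-579*(643 - 1158) + 308021) = -365 - 1/(-579*(-515) + 308021) = -365 - 1/(298185 + 308021) = -365 - 1/606206 = -221265191/606206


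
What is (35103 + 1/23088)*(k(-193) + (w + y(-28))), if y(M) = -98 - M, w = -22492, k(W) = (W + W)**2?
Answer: 51234727495105/11544 ≈ 4.4382e+9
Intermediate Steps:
k(W) = 4*W**2 (k(W) = (2*W)**2 = 4*W**2)
(35103 + 1/23088)*(k(-193) + (w + y(-28))) = (35103 + 1/23088)*(4*(-193)**2 + (-22492 + (-98 - 1*(-28)))) = (35103 + 1/23088)*(4*37249 + (-22492 + (-98 + 28))) = 810458065*(148996 + (-22492 - 70))/23088 = 810458065*(148996 - 22562)/23088 = (810458065/23088)*126434 = 51234727495105/11544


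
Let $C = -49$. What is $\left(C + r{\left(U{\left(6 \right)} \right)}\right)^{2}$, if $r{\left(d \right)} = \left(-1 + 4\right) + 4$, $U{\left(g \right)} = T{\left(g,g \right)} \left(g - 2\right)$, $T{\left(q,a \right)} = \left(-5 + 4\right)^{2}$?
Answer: $1764$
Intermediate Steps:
$T{\left(q,a \right)} = 1$ ($T{\left(q,a \right)} = \left(-1\right)^{2} = 1$)
$U{\left(g \right)} = -2 + g$ ($U{\left(g \right)} = 1 \left(g - 2\right) = 1 \left(-2 + g\right) = -2 + g$)
$r{\left(d \right)} = 7$ ($r{\left(d \right)} = 3 + 4 = 7$)
$\left(C + r{\left(U{\left(6 \right)} \right)}\right)^{2} = \left(-49 + 7\right)^{2} = \left(-42\right)^{2} = 1764$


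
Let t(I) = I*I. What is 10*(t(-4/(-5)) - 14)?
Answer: -668/5 ≈ -133.60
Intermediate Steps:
t(I) = I**2
10*(t(-4/(-5)) - 14) = 10*((-4/(-5))**2 - 14) = 10*((-4*(-1/5))**2 - 14) = 10*((4/5)**2 - 14) = 10*(16/25 - 14) = 10*(-334/25) = -668/5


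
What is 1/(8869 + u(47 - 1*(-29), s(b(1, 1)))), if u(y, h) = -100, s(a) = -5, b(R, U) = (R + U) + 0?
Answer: 1/8769 ≈ 0.00011404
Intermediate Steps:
b(R, U) = R + U
1/(8869 + u(47 - 1*(-29), s(b(1, 1)))) = 1/(8869 - 100) = 1/8769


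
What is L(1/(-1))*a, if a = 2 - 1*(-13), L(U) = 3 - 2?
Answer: 15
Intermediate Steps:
L(U) = 1
a = 15 (a = 2 + 13 = 15)
L(1/(-1))*a = 1*15 = 15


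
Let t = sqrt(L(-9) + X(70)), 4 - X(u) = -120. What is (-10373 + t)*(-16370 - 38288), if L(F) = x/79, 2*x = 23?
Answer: 566967434 - 27329*sqrt(3099170)/79 ≈ 5.6636e+8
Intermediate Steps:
x = 23/2 (x = (1/2)*23 = 23/2 ≈ 11.500)
X(u) = 124 (X(u) = 4 - 1*(-120) = 4 + 120 = 124)
L(F) = 23/158 (L(F) = (23/2)/79 = (23/2)*(1/79) = 23/158)
t = sqrt(3099170)/158 (t = sqrt(23/158 + 124) = sqrt(19615/158) = sqrt(3099170)/158 ≈ 11.142)
(-10373 + t)*(-16370 - 38288) = (-10373 + sqrt(3099170)/158)*(-16370 - 38288) = (-10373 + sqrt(3099170)/158)*(-54658) = 566967434 - 27329*sqrt(3099170)/79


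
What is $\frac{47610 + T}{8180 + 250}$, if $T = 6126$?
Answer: $\frac{8956}{1405} \approx 6.3744$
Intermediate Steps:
$\frac{47610 + T}{8180 + 250} = \frac{47610 + 6126}{8180 + 250} = \frac{53736}{8430} = 53736 \cdot \frac{1}{8430} = \frac{8956}{1405}$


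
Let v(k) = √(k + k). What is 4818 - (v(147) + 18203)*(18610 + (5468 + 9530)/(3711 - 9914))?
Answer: -2101011924842/6203 - 807959824*√6/6203 ≈ -3.3903e+8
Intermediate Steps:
v(k) = √2*√k (v(k) = √(2*k) = √2*√k)
4818 - (v(147) + 18203)*(18610 + (5468 + 9530)/(3711 - 9914)) = 4818 - (√2*√147 + 18203)*(18610 + (5468 + 9530)/(3711 - 9914)) = 4818 - (√2*(7*√3) + 18203)*(18610 + 14998/(-6203)) = 4818 - (7*√6 + 18203)*(18610 + 14998*(-1/6203)) = 4818 - (18203 + 7*√6)*(18610 - 14998/6203) = 4818 - (18203 + 7*√6)*115422832/6203 = 4818 - (2101041810896/6203 + 807959824*√6/6203) = 4818 + (-2101041810896/6203 - 807959824*√6/6203) = -2101011924842/6203 - 807959824*√6/6203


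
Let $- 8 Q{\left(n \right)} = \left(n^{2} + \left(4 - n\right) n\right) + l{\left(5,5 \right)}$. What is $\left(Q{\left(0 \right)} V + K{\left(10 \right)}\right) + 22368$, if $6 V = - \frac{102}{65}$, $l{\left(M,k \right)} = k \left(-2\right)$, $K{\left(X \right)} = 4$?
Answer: $\frac{1163327}{52} \approx 22372.0$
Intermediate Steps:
$l{\left(M,k \right)} = - 2 k$
$Q{\left(n \right)} = \frac{5}{4} - \frac{n^{2}}{8} - \frac{n \left(4 - n\right)}{8}$ ($Q{\left(n \right)} = - \frac{\left(n^{2} + \left(4 - n\right) n\right) - 10}{8} = - \frac{\left(n^{2} + n \left(4 - n\right)\right) - 10}{8} = - \frac{-10 + n^{2} + n \left(4 - n\right)}{8} = \frac{5}{4} - \frac{n^{2}}{8} - \frac{n \left(4 - n\right)}{8}$)
$V = - \frac{17}{65}$ ($V = \frac{\left(-102\right) \frac{1}{65}}{6} = \frac{1}{6} \left(- \frac{102}{65}\right) = - \frac{17}{65} \approx -0.26154$)
$\left(Q{\left(0 \right)} V + K{\left(10 \right)}\right) + 22368 = \left(\left(\frac{5}{4} - 0\right) \left(- \frac{17}{65}\right) + 4\right) + 22368 = \left(\left(\frac{5}{4} + 0\right) \left(- \frac{17}{65}\right) + 4\right) + 22368 = \left(\frac{5}{4} \left(- \frac{17}{65}\right) + 4\right) + 22368 = \left(- \frac{17}{52} + 4\right) + 22368 = \frac{191}{52} + 22368 = \frac{1163327}{52}$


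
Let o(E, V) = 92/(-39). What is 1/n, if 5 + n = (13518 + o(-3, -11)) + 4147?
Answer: 39/688648 ≈ 5.6633e-5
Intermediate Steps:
o(E, V) = -92/39 (o(E, V) = 92*(-1/39) = -92/39)
n = 688648/39 (n = -5 + ((13518 - 92/39) + 4147) = -5 + (527110/39 + 4147) = -5 + 688843/39 = 688648/39 ≈ 17658.)
1/n = 1/(688648/39) = 39/688648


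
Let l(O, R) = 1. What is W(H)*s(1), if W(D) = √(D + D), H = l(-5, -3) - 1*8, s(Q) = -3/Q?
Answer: -3*I*√14 ≈ -11.225*I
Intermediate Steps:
H = -7 (H = 1 - 1*8 = 1 - 8 = -7)
W(D) = √2*√D (W(D) = √(2*D) = √2*√D)
W(H)*s(1) = (√2*√(-7))*(-3/1) = (√2*(I*√7))*(-3*1) = (I*√14)*(-3) = -3*I*√14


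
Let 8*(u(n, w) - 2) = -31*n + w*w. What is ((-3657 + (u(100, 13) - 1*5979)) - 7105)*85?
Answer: -11631655/8 ≈ -1.4540e+6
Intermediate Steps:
u(n, w) = 2 - 31*n/8 + w²/8 (u(n, w) = 2 + (-31*n + w*w)/8 = 2 + (-31*n + w²)/8 = 2 + (w² - 31*n)/8 = 2 + (-31*n/8 + w²/8) = 2 - 31*n/8 + w²/8)
((-3657 + (u(100, 13) - 1*5979)) - 7105)*85 = ((-3657 + ((2 - 31/8*100 + (⅛)*13²) - 1*5979)) - 7105)*85 = ((-3657 + ((2 - 775/2 + (⅛)*169) - 5979)) - 7105)*85 = ((-3657 + ((2 - 775/2 + 169/8) - 5979)) - 7105)*85 = ((-3657 + (-2915/8 - 5979)) - 7105)*85 = ((-3657 - 50747/8) - 7105)*85 = (-80003/8 - 7105)*85 = -136843/8*85 = -11631655/8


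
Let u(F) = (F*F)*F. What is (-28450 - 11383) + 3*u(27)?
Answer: 19216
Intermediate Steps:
u(F) = F**3 (u(F) = F**2*F = F**3)
(-28450 - 11383) + 3*u(27) = (-28450 - 11383) + 3*27**3 = -39833 + 3*19683 = -39833 + 59049 = 19216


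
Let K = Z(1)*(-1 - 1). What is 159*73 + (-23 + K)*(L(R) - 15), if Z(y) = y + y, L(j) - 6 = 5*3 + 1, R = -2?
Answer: 11418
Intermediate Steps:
L(j) = 22 (L(j) = 6 + (5*3 + 1) = 6 + (15 + 1) = 6 + 16 = 22)
Z(y) = 2*y
K = -4 (K = (2*1)*(-1 - 1) = 2*(-2) = -4)
159*73 + (-23 + K)*(L(R) - 15) = 159*73 + (-23 - 4)*(22 - 15) = 11607 - 27*7 = 11607 - 189 = 11418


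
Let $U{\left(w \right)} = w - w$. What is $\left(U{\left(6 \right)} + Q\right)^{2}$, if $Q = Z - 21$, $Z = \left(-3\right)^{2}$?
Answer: $144$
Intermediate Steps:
$Z = 9$
$U{\left(w \right)} = 0$
$Q = -12$ ($Q = 9 - 21 = -12$)
$\left(U{\left(6 \right)} + Q\right)^{2} = \left(0 - 12\right)^{2} = \left(-12\right)^{2} = 144$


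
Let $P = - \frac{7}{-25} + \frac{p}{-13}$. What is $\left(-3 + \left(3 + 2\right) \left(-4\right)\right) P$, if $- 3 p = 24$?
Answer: $- \frac{6693}{325} \approx -20.594$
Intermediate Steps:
$p = -8$ ($p = \left(- \frac{1}{3}\right) 24 = -8$)
$P = \frac{291}{325}$ ($P = - \frac{7}{-25} - \frac{8}{-13} = \left(-7\right) \left(- \frac{1}{25}\right) - - \frac{8}{13} = \frac{7}{25} + \frac{8}{13} = \frac{291}{325} \approx 0.89538$)
$\left(-3 + \left(3 + 2\right) \left(-4\right)\right) P = \left(-3 + \left(3 + 2\right) \left(-4\right)\right) \frac{291}{325} = \left(-3 + 5 \left(-4\right)\right) \frac{291}{325} = \left(-3 - 20\right) \frac{291}{325} = \left(-23\right) \frac{291}{325} = - \frac{6693}{325}$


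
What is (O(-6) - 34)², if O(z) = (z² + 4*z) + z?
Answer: 784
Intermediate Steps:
O(z) = z² + 5*z
(O(-6) - 34)² = (-6*(5 - 6) - 34)² = (-6*(-1) - 34)² = (6 - 34)² = (-28)² = 784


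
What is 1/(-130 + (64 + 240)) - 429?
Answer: -74645/174 ≈ -428.99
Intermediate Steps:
1/(-130 + (64 + 240)) - 429 = 1/(-130 + 304) - 429 = 1/174 - 429 = -74645/174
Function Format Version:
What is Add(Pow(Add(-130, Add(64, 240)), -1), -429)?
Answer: Rational(-74645, 174) ≈ -428.99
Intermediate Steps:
Add(Pow(Add(-130, Add(64, 240)), -1), -429) = Add(Pow(Add(-130, 304), -1), -429) = Add(Pow(174, -1), -429) = Add(Rational(1, 174), -429) = Rational(-74645, 174)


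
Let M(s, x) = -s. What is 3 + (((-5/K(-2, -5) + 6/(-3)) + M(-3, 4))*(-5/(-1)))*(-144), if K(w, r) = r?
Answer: -1437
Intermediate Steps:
3 + (((-5/K(-2, -5) + 6/(-3)) + M(-3, 4))*(-5/(-1)))*(-144) = 3 + (((-5/(-5) + 6/(-3)) - 1*(-3))*(-5/(-1)))*(-144) = 3 + (((-5*(-⅕) + 6*(-⅓)) + 3)*(-5*(-1)))*(-144) = 3 + (((1 - 2) + 3)*5)*(-144) = 3 + ((-1 + 3)*5)*(-144) = 3 + (2*5)*(-144) = 3 + 10*(-144) = 3 - 1440 = -1437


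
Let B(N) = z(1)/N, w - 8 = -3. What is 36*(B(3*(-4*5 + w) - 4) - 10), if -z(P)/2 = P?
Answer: -17568/49 ≈ -358.53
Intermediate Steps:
w = 5 (w = 8 - 3 = 5)
z(P) = -2*P
B(N) = -2/N (B(N) = (-2*1)/N = -2/N)
36*(B(3*(-4*5 + w) - 4) - 10) = 36*(-2/(3*(-4*5 + 5) - 4) - 10) = 36*(-2/(3*(-20 + 5) - 4) - 10) = 36*(-2/(3*(-15) - 4) - 10) = 36*(-2/(-45 - 4) - 10) = 36*(-2/(-49) - 10) = 36*(-2*(-1/49) - 10) = 36*(2/49 - 10) = 36*(-488/49) = -17568/49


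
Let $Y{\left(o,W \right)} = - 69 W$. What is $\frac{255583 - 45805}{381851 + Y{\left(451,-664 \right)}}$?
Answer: $\frac{209778}{427667} \approx 0.49052$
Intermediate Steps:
$\frac{255583 - 45805}{381851 + Y{\left(451,-664 \right)}} = \frac{255583 - 45805}{381851 - -45816} = \frac{209778}{381851 + 45816} = \frac{209778}{427667}$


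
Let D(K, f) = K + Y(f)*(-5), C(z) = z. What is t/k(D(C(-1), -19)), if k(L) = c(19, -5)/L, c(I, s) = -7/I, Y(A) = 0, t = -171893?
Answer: -3265967/7 ≈ -4.6657e+5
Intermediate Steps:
D(K, f) = K (D(K, f) = K + 0*(-5) = K + 0 = K)
k(L) = -7/(19*L) (k(L) = (-7/19)/L = (-7*1/19)/L = -7/(19*L))
t/k(D(C(-1), -19)) = -171893/((-7/19/(-1))) = -171893/((-7/19*(-1))) = -171893/7/19 = -171893*19/7 = -3265967/7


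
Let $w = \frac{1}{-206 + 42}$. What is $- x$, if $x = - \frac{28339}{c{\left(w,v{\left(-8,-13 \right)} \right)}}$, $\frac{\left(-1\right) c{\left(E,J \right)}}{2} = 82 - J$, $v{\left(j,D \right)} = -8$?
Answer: $- \frac{28339}{180} \approx -157.44$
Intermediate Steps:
$w = - \frac{1}{164}$ ($w = \frac{1}{-164} = - \frac{1}{164} \approx -0.0060976$)
$c{\left(E,J \right)} = -164 + 2 J$ ($c{\left(E,J \right)} = - 2 \left(82 - J\right) = -164 + 2 J$)
$x = \frac{28339}{180}$ ($x = - \frac{28339}{-164 + 2 \left(-8\right)} = - \frac{28339}{-164 - 16} = - \frac{28339}{-180} = \left(-28339\right) \left(- \frac{1}{180}\right) = \frac{28339}{180} \approx 157.44$)
$- x = \left(-1\right) \frac{28339}{180} = - \frac{28339}{180}$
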